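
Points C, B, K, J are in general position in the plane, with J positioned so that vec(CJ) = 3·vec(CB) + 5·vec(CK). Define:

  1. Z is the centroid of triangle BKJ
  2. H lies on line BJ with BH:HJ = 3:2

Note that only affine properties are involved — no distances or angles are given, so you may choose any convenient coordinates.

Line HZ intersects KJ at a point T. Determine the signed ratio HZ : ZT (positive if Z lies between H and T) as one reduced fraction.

HZ:ZT = 1/5

Assign C = (0, 0), B = (1, 0), K = (0, 1), J = (3, 5) — the answer is frame-independent, so this choice is without loss of generality.
1. Z is the centroid of triangle BKJ ⇒ Z = (4/3, 2)
2. H lies on line BJ with BH:HJ = 3:2 ⇒ H = (11/5, 3)
line HZ meets KJ at T = (-3, -3)
Z = H + t·(T−H) with t = 1/6, so HZ:ZT = 1/6:5/6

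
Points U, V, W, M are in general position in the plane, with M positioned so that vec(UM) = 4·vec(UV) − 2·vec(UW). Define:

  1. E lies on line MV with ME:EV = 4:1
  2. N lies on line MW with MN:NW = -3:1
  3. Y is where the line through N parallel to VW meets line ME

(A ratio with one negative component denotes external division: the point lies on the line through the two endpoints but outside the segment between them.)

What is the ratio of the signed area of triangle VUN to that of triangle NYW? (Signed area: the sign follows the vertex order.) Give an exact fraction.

Work in coordinates with U = (0, 0), V = (1, 0), W = (0, 1), M = (4, -2).
1. E lies on line MV with ME:EV = 4:1 ⇒ E = (8/5, -2/5)
2. N lies on line MW with MN:NW = -3:1 ⇒ N = (-2, 5/2)
3. Y is where the line through N parallel to VW meets line ME ⇒ Y = (-1/2, 1)
2·[VUN] = -5/2, 2·[NYW] = 3/4
[VUN]:[NYW] = -5/2:3/4 = -10/3

[VUN]:[NYW] = -10/3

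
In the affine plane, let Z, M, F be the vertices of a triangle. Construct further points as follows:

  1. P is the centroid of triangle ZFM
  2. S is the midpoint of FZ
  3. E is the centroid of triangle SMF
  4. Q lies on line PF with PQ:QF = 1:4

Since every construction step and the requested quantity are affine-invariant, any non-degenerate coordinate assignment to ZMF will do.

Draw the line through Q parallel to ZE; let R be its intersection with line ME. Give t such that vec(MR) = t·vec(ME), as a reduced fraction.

Assign Z = (0, 0), M = (1, 0), F = (0, 1) — the answer is frame-independent, so this choice is without loss of generality.
1. P is the centroid of triangle ZFM ⇒ P = (1/3, 1/3)
2. S is the midpoint of FZ ⇒ S = (0, 1/2)
3. E is the centroid of triangle SMF ⇒ E = (1/3, 1/2)
4. Q lies on line PF with PQ:QF = 1:4 ⇒ Q = (4/15, 7/15)
through Q parallel to ZE: direction (1/3, 1/2); meets ME at R = (41/135, 47/90)
R = M + t·(E−M) with t = 47/45

t = 47/45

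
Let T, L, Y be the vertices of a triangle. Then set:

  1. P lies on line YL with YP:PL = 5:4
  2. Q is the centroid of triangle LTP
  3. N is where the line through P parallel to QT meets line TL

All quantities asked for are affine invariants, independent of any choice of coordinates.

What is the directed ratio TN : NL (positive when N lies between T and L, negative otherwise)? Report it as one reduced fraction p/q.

TN:NL = -1/2

Assign T = (0, 0), L = (1, 0), Y = (0, 1) — the answer is frame-independent, so this choice is without loss of generality.
1. P lies on line YL with YP:PL = 5:4 ⇒ P = (5/9, 4/9)
2. Q is the centroid of triangle LTP ⇒ Q = (14/27, 4/27)
3. N is where the line through P parallel to QT meets line TL ⇒ N = (-1, 0)
N = T + t·(L−T) with t = -1, so TN:NL = t:(1−t) = -1:2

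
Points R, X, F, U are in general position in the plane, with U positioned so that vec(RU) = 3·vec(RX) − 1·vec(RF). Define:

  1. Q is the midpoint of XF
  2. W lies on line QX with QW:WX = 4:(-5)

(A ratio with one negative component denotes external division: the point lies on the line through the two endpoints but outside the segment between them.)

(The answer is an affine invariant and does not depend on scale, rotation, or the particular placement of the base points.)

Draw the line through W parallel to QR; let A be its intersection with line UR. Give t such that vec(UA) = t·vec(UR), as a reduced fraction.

Assign R = (0, 0), X = (1, 0), F = (0, 1), U = (3, -1) — the answer is frame-independent, so this choice is without loss of generality.
1. Q is the midpoint of XF ⇒ Q = (1/2, 1/2)
2. W lies on line QX with QW:WX = 4:(-5) ⇒ W = (-3/2, 5/2)
through W parallel to QR: direction (-1/2, -1/2); meets UR at A = (-3, 1)
A = U + t·(R−U) with t = 2

t = 2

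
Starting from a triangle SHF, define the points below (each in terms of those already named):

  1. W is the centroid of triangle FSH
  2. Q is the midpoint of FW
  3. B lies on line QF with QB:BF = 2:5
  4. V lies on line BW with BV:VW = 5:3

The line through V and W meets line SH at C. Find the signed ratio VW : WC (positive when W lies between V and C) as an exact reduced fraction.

VW:WC = 27/56

Choose coordinates S = (0, 0), H = (1, 0), F = (0, 1).
1. W is the centroid of triangle FSH ⇒ W = (1/3, 1/3)
2. Q is the midpoint of FW ⇒ Q = (1/6, 2/3)
3. B lies on line QF with QB:BF = 2:5 ⇒ B = (5/42, 16/21)
4. V lies on line BW with BV:VW = 5:3 ⇒ V = (85/336, 83/168)
line VW meets SH at C = (1/2, 0)
W = V + t·(C−V) with t = 27/83, so VW:WC = 27/83:56/83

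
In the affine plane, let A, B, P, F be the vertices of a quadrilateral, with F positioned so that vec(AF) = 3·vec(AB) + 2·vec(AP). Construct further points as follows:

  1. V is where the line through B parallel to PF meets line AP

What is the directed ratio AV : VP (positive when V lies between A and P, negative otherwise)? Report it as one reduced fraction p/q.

Assign A = (0, 0), B = (1, 0), P = (0, 1), F = (3, 2) — the answer is frame-independent, so this choice is without loss of generality.
1. V is where the line through B parallel to PF meets line AP ⇒ V = (0, -1/3)
V = A + t·(P−A) with t = -1/3, so AV:VP = t:(1−t) = -1/3:4/3

AV:VP = -1/4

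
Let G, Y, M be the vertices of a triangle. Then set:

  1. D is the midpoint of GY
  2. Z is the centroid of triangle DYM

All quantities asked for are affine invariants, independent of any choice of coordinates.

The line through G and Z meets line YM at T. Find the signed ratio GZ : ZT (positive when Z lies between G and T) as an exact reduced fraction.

Choose coordinates G = (0, 0), Y = (1, 0), M = (0, 1).
1. D is the midpoint of GY ⇒ D = (1/2, 0)
2. Z is the centroid of triangle DYM ⇒ Z = (1/2, 1/3)
line GZ meets YM at T = (3/5, 2/5)
Z = G + t·(T−G) with t = 5/6, so GZ:ZT = 5/6:1/6

GZ:ZT = 5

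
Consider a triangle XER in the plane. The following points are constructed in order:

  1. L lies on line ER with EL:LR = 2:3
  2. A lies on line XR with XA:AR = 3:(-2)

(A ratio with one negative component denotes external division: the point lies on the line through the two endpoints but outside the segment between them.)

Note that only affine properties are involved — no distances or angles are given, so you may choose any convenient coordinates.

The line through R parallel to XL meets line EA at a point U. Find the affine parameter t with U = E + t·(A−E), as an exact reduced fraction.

t = 5/11

Set X = (0, 0), E = (1, 0), R = (0, 1); any affine frame gives the same invariant.
1. L lies on line ER with EL:LR = 2:3 ⇒ L = (3/5, 2/5)
2. A lies on line XR with XA:AR = 3:(-2) ⇒ A = (0, 3)
through R parallel to XL: direction (3/5, 2/5); meets EA at U = (6/11, 15/11)
U = E + t·(A−E) with t = 5/11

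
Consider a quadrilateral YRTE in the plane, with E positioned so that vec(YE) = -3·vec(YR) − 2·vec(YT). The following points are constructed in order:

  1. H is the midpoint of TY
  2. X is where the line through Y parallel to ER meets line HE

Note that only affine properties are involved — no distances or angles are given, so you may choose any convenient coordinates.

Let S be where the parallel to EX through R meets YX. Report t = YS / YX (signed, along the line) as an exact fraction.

t = -5/3

Set Y = (0, 0), R = (1, 0), T = (0, 1), E = (-3, -2); any affine frame gives the same invariant.
1. H is the midpoint of TY ⇒ H = (0, 1/2)
2. X is where the line through Y parallel to ER meets line HE ⇒ X = (-3/2, -3/4)
through R parallel to EX: direction (3/2, 5/4); meets YX at S = (5/2, 5/4)
S = Y + t·(X−Y) with t = -5/3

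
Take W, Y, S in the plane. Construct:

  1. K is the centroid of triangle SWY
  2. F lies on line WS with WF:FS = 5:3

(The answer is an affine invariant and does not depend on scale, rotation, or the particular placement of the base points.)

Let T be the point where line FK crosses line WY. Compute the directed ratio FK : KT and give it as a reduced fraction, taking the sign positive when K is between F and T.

Set W = (0, 0), Y = (1, 0), S = (0, 1); any affine frame gives the same invariant.
1. K is the centroid of triangle SWY ⇒ K = (1/3, 1/3)
2. F lies on line WS with WF:FS = 5:3 ⇒ F = (0, 5/8)
line FK meets WY at T = (5/7, 0)
K = F + t·(T−F) with t = 7/15, so FK:KT = 7/15:8/15

FK:KT = 7/8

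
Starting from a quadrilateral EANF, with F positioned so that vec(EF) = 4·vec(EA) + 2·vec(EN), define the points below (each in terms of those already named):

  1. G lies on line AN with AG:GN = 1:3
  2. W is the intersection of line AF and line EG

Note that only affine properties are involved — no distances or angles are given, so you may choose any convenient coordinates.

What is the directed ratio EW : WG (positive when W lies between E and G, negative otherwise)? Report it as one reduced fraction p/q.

Assign E = (0, 0), A = (1, 0), N = (0, 1), F = (4, 2) — the answer is frame-independent, so this choice is without loss of generality.
1. G lies on line AN with AG:GN = 1:3 ⇒ G = (3/4, 1/4)
2. W is the intersection of line AF and line EG ⇒ W = (2, 2/3)
W = E + t·(G−E) with t = 8/3, so EW:WG = t:(1−t) = 8/3:-5/3

EW:WG = -8/5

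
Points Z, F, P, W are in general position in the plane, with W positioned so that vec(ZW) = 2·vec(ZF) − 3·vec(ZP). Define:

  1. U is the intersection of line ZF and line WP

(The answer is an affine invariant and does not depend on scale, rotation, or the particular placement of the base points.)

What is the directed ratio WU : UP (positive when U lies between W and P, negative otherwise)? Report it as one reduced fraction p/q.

Work in coordinates with Z = (0, 0), F = (1, 0), P = (0, 1), W = (2, -3).
1. U is the intersection of line ZF and line WP ⇒ U = (1/2, 0)
U = W + t·(P−W) with t = 3/4, so WU:UP = t:(1−t) = 3/4:1/4

WU:UP = 3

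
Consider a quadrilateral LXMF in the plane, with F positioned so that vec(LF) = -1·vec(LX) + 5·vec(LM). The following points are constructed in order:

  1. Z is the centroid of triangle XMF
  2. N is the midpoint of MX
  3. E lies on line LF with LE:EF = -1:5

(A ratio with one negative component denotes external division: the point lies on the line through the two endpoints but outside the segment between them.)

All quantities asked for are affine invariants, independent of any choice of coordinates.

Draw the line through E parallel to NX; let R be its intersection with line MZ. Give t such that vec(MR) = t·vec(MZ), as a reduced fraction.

t = -2

Work in coordinates with L = (0, 0), X = (1, 0), M = (0, 1), F = (-1, 5).
1. Z is the centroid of triangle XMF ⇒ Z = (0, 2)
2. N is the midpoint of MX ⇒ N = (1/2, 1/2)
3. E lies on line LF with LE:EF = -1:5 ⇒ E = (1/4, -5/4)
through E parallel to NX: direction (1/2, -1/2); meets MZ at R = (0, -1)
R = M + t·(Z−M) with t = -2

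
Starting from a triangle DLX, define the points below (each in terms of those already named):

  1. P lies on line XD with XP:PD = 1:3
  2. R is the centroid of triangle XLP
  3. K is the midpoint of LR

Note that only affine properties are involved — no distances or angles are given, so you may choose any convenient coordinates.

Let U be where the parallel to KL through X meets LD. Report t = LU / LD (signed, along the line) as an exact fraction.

t = -1/7

Assign D = (0, 0), L = (1, 0), X = (0, 1) — the answer is frame-independent, so this choice is without loss of generality.
1. P lies on line XD with XP:PD = 1:3 ⇒ P = (0, 3/4)
2. R is the centroid of triangle XLP ⇒ R = (1/3, 7/12)
3. K is the midpoint of LR ⇒ K = (2/3, 7/24)
through X parallel to KL: direction (1/3, -7/24); meets LD at U = (8/7, 0)
U = L + t·(D−L) with t = -1/7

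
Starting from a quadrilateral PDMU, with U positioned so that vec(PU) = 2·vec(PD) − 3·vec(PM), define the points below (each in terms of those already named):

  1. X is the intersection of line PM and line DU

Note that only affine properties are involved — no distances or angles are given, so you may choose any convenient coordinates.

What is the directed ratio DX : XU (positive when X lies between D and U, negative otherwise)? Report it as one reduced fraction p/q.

DX:XU = -1/2

Choose coordinates P = (0, 0), D = (1, 0), M = (0, 1), U = (2, -3).
1. X is the intersection of line PM and line DU ⇒ X = (0, 3)
X = D + t·(U−D) with t = -1, so DX:XU = t:(1−t) = -1:2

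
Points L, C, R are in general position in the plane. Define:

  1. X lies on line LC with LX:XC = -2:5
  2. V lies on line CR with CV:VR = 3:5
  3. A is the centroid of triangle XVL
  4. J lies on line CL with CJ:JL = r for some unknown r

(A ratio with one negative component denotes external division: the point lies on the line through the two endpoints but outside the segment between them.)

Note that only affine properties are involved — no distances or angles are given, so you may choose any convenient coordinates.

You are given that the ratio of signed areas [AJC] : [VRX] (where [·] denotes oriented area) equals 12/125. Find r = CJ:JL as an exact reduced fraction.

r = 4

Assign L = (0, 0), C = (1, 0), R = (0, 1) — the answer is frame-independent, so this choice is without loss of generality.
1. X lies on line LC with LX:XC = -2:5 ⇒ X = (-2/3, 0)
2. V lies on line CR with CV:VR = 3:5 ⇒ V = (5/8, 3/8)
3. A is the centroid of triangle XVL ⇒ A = (-1/72, 1/8)
4. With CJ:JL = r, write λ = r/(r+1) so J = C + λ·(L−C); J is affine-linear in λ
Every point depending on J is an affine combination of J and λ-independent points, so each such coordinate is linear in λ; the λ² term in each signed area is a multiple of (L−C)×(L−C) = 0, so 2·[AJC] and 2·[VRX] are each linear in λ. Evaluating at λ=0 and λ=1:
  2·[AJC] = 1/8·λ,   2·[VRX] = 25/24
So [AJC]:[VRX] = (1/8·λ) / (25/24). Setting this equal to 12/125:
  1/8·λ = 12/125·(25/24)  ⇒  λ = 4/5
Then r = λ/(1−λ) = (4/5)/(1/5) = 4. Check: with r = 4, J = (1/5, 0) and [AJC]:[VRX] = 12/125 as required.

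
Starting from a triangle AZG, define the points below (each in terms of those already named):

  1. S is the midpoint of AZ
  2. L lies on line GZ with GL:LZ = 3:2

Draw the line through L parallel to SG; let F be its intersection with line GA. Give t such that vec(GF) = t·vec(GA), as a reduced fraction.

Work in coordinates with A = (0, 0), Z = (1, 0), G = (0, 1).
1. S is the midpoint of AZ ⇒ S = (1/2, 0)
2. L lies on line GZ with GL:LZ = 3:2 ⇒ L = (3/5, 2/5)
through L parallel to SG: direction (-1/2, 1); meets GA at F = (0, 8/5)
F = G + t·(A−G) with t = -3/5

t = -3/5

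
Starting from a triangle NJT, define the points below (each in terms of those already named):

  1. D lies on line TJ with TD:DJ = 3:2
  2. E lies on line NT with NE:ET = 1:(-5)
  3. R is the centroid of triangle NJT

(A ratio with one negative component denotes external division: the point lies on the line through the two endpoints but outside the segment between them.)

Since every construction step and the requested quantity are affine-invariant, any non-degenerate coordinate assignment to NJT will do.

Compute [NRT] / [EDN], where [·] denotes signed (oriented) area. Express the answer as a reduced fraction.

Set N = (0, 0), J = (1, 0), T = (0, 1); any affine frame gives the same invariant.
1. D lies on line TJ with TD:DJ = 3:2 ⇒ D = (3/5, 2/5)
2. E lies on line NT with NE:ET = 1:(-5) ⇒ E = (0, -1/4)
3. R is the centroid of triangle NJT ⇒ R = (1/3, 1/3)
2·[NRT] = 1/3, 2·[EDN] = 3/20
[NRT]:[EDN] = 1/3:3/20 = 20/9

[NRT]:[EDN] = 20/9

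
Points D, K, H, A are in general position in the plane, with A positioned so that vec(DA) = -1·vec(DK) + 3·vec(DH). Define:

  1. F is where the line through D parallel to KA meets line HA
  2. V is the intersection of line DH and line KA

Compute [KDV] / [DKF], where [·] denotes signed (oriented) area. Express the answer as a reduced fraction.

Set D = (0, 0), K = (1, 0), H = (0, 1), A = (-1, 3); any affine frame gives the same invariant.
1. F is where the line through D parallel to KA meets line HA ⇒ F = (2, -3)
2. V is the intersection of line DH and line KA ⇒ V = (0, 3/2)
2·[KDV] = -3/2, 2·[DKF] = -3
[KDV]:[DKF] = -3/2:-3 = 1/2

[KDV]:[DKF] = 1/2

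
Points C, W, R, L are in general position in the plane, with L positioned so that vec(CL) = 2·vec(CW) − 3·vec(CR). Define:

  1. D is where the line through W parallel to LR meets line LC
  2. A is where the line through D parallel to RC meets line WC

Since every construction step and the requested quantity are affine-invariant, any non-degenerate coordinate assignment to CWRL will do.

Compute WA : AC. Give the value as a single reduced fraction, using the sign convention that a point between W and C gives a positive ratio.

Assign C = (0, 0), W = (1, 0), R = (0, 1), L = (2, -3) — the answer is frame-independent, so this choice is without loss of generality.
1. D is where the line through W parallel to LR meets line LC ⇒ D = (4, -6)
2. A is where the line through D parallel to RC meets line WC ⇒ A = (4, 0)
A = W + t·(C−W) with t = -3, so WA:AC = t:(1−t) = -3:4

WA:AC = -3/4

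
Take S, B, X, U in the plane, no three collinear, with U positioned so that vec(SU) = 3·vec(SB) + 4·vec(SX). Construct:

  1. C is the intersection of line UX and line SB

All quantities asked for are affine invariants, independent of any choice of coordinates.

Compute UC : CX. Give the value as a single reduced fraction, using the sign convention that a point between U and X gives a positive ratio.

UC:CX = -4

Work in coordinates with S = (0, 0), B = (1, 0), X = (0, 1), U = (3, 4).
1. C is the intersection of line UX and line SB ⇒ C = (-1, 0)
C = U + t·(X−U) with t = 4/3, so UC:CX = t:(1−t) = 4/3:-1/3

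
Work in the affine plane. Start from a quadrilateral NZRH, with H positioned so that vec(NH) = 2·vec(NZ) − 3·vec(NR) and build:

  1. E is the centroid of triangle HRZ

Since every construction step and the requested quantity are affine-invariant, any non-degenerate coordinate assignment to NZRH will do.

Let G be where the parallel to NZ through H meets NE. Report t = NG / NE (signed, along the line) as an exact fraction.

t = 9/2

Choose coordinates N = (0, 0), Z = (1, 0), R = (0, 1), H = (2, -3).
1. E is the centroid of triangle HRZ ⇒ E = (1, -2/3)
through H parallel to NZ: direction (1, 0); meets NE at G = (9/2, -3)
G = N + t·(E−N) with t = 9/2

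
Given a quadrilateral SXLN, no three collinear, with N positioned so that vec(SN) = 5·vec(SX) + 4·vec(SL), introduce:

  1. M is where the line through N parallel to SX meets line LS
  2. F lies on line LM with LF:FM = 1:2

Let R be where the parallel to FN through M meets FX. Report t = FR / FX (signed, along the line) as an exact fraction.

Choose coordinates S = (0, 0), X = (1, 0), L = (0, 1), N = (5, 4).
1. M is where the line through N parallel to SX meets line LS ⇒ M = (0, 4)
2. F lies on line LM with LF:FM = 1:2 ⇒ F = (0, 2)
through M parallel to FN: direction (5, 2); meets FX at R = (-5/6, 11/3)
R = F + t·(X−F) with t = -5/6

t = -5/6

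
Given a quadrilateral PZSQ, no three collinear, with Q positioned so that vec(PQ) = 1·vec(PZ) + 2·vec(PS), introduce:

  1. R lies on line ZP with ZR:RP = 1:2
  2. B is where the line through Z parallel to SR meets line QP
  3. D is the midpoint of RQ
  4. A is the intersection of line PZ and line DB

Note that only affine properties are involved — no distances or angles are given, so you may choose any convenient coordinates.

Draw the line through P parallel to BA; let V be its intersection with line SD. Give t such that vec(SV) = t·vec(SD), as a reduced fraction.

Set P = (0, 0), Z = (1, 0), S = (0, 1), Q = (1, 2); any affine frame gives the same invariant.
1. R lies on line ZP with ZR:RP = 1:2 ⇒ R = (2/3, 0)
2. B is where the line through Z parallel to SR meets line QP ⇒ B = (3/7, 6/7)
3. D is the midpoint of RQ ⇒ D = (5/6, 1)
4. A is the intersection of line PZ and line DB ⇒ A = (-2, 0)
through P parallel to BA: direction (-17/7, -6/7); meets SD at V = (17/6, 1)
V = S + t·(D−S) with t = 17/5

t = 17/5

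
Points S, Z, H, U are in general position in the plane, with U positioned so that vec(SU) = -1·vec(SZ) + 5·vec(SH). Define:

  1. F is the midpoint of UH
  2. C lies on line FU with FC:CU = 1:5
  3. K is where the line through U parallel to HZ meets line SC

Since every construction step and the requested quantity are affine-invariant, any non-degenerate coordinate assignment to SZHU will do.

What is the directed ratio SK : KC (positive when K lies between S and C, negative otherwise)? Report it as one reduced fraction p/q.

Work in coordinates with S = (0, 0), Z = (1, 0), H = (0, 1), U = (-1, 5).
1. F is the midpoint of UH ⇒ F = (-1/2, 3)
2. C lies on line FU with FC:CU = 1:5 ⇒ C = (-7/12, 10/3)
3. K is where the line through U parallel to HZ meets line SC ⇒ K = (-28/33, 160/33)
K = S + t·(C−S) with t = 16/11, so SK:KC = t:(1−t) = 16/11:-5/11

SK:KC = -16/5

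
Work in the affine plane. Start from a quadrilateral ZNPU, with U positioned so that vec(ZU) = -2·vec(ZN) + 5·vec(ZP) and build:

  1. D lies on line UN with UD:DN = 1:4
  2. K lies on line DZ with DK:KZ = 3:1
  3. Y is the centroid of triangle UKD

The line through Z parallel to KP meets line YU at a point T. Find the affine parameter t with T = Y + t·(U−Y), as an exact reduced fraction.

t = -2

Work in coordinates with Z = (0, 0), N = (1, 0), P = (0, 1), U = (-2, 5).
1. D lies on line UN with UD:DN = 1:4 ⇒ D = (-7/5, 4)
2. K lies on line DZ with DK:KZ = 3:1 ⇒ K = (-7/20, 1)
3. Y is the centroid of triangle UKD ⇒ Y = (-5/4, 10/3)
through Z parallel to KP: direction (7/20, 0); meets YU at T = (1/4, 0)
T = Y + t·(U−Y) with t = -2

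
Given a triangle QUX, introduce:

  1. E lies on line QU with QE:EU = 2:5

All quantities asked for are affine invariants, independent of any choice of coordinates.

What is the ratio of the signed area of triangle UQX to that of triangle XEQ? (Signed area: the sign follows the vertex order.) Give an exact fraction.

Set Q = (0, 0), U = (1, 0), X = (0, 1); any affine frame gives the same invariant.
1. E lies on line QU with QE:EU = 2:5 ⇒ E = (2/7, 0)
2·[UQX] = -1, 2·[XEQ] = -2/7
[UQX]:[XEQ] = -1:-2/7 = 7/2

[UQX]:[XEQ] = 7/2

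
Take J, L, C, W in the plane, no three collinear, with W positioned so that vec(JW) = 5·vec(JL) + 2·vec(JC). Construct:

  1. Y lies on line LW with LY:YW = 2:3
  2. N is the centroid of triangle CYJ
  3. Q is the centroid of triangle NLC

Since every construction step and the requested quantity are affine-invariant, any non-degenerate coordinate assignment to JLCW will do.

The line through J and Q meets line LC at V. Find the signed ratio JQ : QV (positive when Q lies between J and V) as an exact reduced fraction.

Work in coordinates with J = (0, 0), L = (1, 0), C = (0, 1), W = (5, 2).
1. Y lies on line LW with LY:YW = 2:3 ⇒ Y = (13/5, 4/5)
2. N is the centroid of triangle CYJ ⇒ N = (13/15, 3/5)
3. Q is the centroid of triangle NLC ⇒ Q = (28/45, 8/15)
line JQ meets LC at V = (7/13, 6/13)
Q = J + t·(V−J) with t = 52/45, so JQ:QV = 52/45:-7/45

JQ:QV = -52/7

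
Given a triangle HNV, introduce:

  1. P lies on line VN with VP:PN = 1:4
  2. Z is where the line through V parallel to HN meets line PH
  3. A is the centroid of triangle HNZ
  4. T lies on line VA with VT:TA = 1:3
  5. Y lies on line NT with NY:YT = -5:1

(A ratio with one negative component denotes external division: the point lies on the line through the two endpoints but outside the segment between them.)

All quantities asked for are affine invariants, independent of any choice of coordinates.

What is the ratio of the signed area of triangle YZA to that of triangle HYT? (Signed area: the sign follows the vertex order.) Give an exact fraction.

[YZA]:[HYT] = 23/20

Choose coordinates H = (0, 0), N = (1, 0), V = (0, 1).
1. P lies on line VN with VP:PN = 1:4 ⇒ P = (1/5, 4/5)
2. Z is where the line through V parallel to HN meets line PH ⇒ Z = (1/4, 1)
3. A is the centroid of triangle HNZ ⇒ A = (5/12, 1/3)
4. T lies on line VA with VT:TA = 1:3 ⇒ T = (5/48, 5/6)
5. Y lies on line NT with NY:YT = -5:1 ⇒ Y = (-23/192, 25/24)
2·[YZA] = -23/96, 2·[HYT] = -5/24
[YZA]:[HYT] = -23/96:-5/24 = 23/20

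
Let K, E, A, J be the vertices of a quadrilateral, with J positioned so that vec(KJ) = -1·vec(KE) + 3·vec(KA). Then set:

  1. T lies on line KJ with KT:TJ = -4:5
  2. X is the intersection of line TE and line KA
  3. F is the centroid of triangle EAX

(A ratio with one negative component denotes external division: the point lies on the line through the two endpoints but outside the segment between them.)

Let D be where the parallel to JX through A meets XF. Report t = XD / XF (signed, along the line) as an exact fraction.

Assign K = (0, 0), E = (1, 0), A = (0, 1), J = (-1, 3) — the answer is frame-independent, so this choice is without loss of generality.
1. T lies on line KJ with KT:TJ = -4:5 ⇒ T = (4, -12)
2. X is the intersection of line TE and line KA ⇒ X = (0, 4)
3. F is the centroid of triangle EAX ⇒ F = (1/3, 5/3)
through A parallel to JX: direction (1, 1); meets XF at D = (3/8, 11/8)
D = X + t·(F−X) with t = 9/8

t = 9/8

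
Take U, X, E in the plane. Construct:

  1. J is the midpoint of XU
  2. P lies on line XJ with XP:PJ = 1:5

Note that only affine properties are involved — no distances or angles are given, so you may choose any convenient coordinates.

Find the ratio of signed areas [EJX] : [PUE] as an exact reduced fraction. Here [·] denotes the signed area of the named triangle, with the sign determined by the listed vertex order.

Choose coordinates U = (0, 0), X = (1, 0), E = (0, 1).
1. J is the midpoint of XU ⇒ J = (1/2, 0)
2. P lies on line XJ with XP:PJ = 1:5 ⇒ P = (11/12, 0)
2·[EJX] = 1/2, 2·[PUE] = -11/12
[EJX]:[PUE] = 1/2:-11/12 = -6/11

[EJX]:[PUE] = -6/11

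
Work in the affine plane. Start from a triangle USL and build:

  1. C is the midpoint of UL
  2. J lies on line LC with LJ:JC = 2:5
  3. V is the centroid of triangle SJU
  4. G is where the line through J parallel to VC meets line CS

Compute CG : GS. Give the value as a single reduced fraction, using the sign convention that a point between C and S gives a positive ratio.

CG:GS = -5/3

Set U = (0, 0), S = (1, 0), L = (0, 1); any affine frame gives the same invariant.
1. C is the midpoint of UL ⇒ C = (0, 1/2)
2. J lies on line LC with LJ:JC = 2:5 ⇒ J = (0, 6/7)
3. V is the centroid of triangle SJU ⇒ V = (1/3, 2/7)
4. G is where the line through J parallel to VC meets line CS ⇒ G = (5/2, -3/4)
G = C + t·(S−C) with t = 5/2, so CG:GS = t:(1−t) = 5/2:-3/2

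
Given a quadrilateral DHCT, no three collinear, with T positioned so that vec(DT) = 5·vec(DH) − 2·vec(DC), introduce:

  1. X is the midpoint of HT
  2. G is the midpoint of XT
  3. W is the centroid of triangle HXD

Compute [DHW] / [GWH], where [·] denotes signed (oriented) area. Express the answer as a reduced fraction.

[DHW]:[GWH] = 2/3

Choose coordinates D = (0, 0), H = (1, 0), C = (0, 1), T = (5, -2).
1. X is the midpoint of HT ⇒ X = (3, -1)
2. G is the midpoint of XT ⇒ G = (4, -3/2)
3. W is the centroid of triangle HXD ⇒ W = (4/3, -1/3)
2·[DHW] = -1/3, 2·[GWH] = -1/2
[DHW]:[GWH] = -1/3:-1/2 = 2/3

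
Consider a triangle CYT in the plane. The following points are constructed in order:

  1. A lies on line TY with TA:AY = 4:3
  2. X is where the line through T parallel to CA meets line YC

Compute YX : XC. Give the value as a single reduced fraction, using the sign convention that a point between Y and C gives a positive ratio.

Assign C = (0, 0), Y = (1, 0), T = (0, 1) — the answer is frame-independent, so this choice is without loss of generality.
1. A lies on line TY with TA:AY = 4:3 ⇒ A = (4/7, 3/7)
2. X is where the line through T parallel to CA meets line YC ⇒ X = (-4/3, 0)
X = Y + t·(C−Y) with t = 7/3, so YX:XC = t:(1−t) = 7/3:-4/3

YX:XC = -7/4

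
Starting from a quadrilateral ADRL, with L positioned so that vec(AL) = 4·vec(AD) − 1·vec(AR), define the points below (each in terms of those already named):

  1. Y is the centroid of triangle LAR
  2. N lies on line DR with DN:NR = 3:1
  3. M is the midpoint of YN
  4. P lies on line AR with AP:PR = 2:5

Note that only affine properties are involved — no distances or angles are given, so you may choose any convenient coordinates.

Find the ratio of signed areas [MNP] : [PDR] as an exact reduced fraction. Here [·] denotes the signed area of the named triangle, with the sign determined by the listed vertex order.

[MNP]:[PDR] = 29/60

Choose coordinates A = (0, 0), D = (1, 0), R = (0, 1), L = (4, -1).
1. Y is the centroid of triangle LAR ⇒ Y = (4/3, 0)
2. N lies on line DR with DN:NR = 3:1 ⇒ N = (1/4, 3/4)
3. M is the midpoint of YN ⇒ M = (19/24, 3/8)
4. P lies on line AR with AP:PR = 2:5 ⇒ P = (0, 2/7)
2·[MNP] = 29/84, 2·[PDR] = 5/7
[MNP]:[PDR] = 29/84:5/7 = 29/60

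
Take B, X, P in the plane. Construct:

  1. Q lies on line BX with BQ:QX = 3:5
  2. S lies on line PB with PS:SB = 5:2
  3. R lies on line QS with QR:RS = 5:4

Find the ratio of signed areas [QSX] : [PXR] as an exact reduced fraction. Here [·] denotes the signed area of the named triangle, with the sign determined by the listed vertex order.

Work in coordinates with B = (0, 0), X = (1, 0), P = (0, 1).
1. Q lies on line BX with BQ:QX = 3:5 ⇒ Q = (3/8, 0)
2. S lies on line PB with PS:SB = 5:2 ⇒ S = (0, 2/7)
3. R lies on line QS with QR:RS = 5:4 ⇒ R = (1/6, 10/63)
2·[QSX] = -5/28, 2·[PXR] = -85/126
[QSX]:[PXR] = -5/28:-85/126 = 9/34

[QSX]:[PXR] = 9/34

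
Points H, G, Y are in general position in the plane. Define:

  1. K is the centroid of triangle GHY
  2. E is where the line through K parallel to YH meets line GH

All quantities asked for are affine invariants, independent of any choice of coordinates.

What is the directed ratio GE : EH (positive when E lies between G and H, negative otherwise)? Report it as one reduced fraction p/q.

Set H = (0, 0), G = (1, 0), Y = (0, 1); any affine frame gives the same invariant.
1. K is the centroid of triangle GHY ⇒ K = (1/3, 1/3)
2. E is where the line through K parallel to YH meets line GH ⇒ E = (1/3, 0)
E = G + t·(H−G) with t = 2/3, so GE:EH = t:(1−t) = 2/3:1/3

GE:EH = 2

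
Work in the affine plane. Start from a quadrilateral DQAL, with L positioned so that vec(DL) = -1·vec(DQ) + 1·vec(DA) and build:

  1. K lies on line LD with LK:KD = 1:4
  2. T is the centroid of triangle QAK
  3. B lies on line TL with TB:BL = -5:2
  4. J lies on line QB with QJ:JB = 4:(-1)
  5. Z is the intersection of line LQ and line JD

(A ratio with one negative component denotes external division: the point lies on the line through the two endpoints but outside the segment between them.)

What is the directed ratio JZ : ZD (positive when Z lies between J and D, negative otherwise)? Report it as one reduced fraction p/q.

Work in coordinates with D = (0, 0), Q = (1, 0), A = (0, 1), L = (-1, 1).
1. K lies on line LD with LK:KD = 1:4 ⇒ K = (-4/5, 4/5)
2. T is the centroid of triangle QAK ⇒ T = (1/15, 3/5)
3. B lies on line TL with TB:BL = -5:2 ⇒ B = (-77/45, 19/15)
4. J lies on line QB with QJ:JB = 4:(-1) ⇒ J = (-353/135, 76/45)
5. Z is the intersection of line LQ and line JD ⇒ Z = (-353/103, 228/103)
Z = J + t·(D−J) with t = -32/103, so JZ:ZD = t:(1−t) = -32/103:135/103

JZ:ZD = -32/135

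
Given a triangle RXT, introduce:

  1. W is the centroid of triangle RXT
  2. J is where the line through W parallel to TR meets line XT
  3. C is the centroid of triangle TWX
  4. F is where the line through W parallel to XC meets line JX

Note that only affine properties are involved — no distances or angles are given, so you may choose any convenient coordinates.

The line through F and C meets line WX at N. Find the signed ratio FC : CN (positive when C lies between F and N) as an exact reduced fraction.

FC:CN = -4

Work in coordinates with R = (0, 0), X = (1, 0), T = (0, 1).
1. W is the centroid of triangle RXT ⇒ W = (1/3, 1/3)
2. J is where the line through W parallel to TR meets line XT ⇒ J = (1/3, 2/3)
3. C is the centroid of triangle TWX ⇒ C = (4/9, 4/9)
4. F is where the line through W parallel to XC meets line JX ⇒ F = (2, -1)
line FC meets WX at N = (5/6, 1/12)
C = F + t·(N−F) with t = 4/3, so FC:CN = 4/3:-1/3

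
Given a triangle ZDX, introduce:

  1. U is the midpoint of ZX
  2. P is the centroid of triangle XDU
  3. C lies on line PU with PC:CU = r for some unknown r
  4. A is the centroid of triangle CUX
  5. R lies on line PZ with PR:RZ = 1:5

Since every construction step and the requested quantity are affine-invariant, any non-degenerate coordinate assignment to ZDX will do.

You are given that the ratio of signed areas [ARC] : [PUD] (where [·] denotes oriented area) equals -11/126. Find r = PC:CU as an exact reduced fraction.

Choose coordinates Z = (0, 0), D = (1, 0), X = (0, 1).
1. U is the midpoint of ZX ⇒ U = (0, 1/2)
2. P is the centroid of triangle XDU ⇒ P = (1/3, 1/2)
3. With PC:CU = r, write λ = r/(r+1) so C = P + λ·(U−P); C is affine-linear in λ
4. A is the centroid of triangle CUX ⇒ A is an affine combination of earlier points and hence also affine-linear in λ
5. R lies on line PZ with PR:RZ = 1:5 ⇒ R = (5/18, 5/12)
Every point depending on C is an affine combination of C and λ-independent points, so each such coordinate is linear in λ; the λ² term in each signed area is a multiple of (U−P)×(U−P) = 0, so 2·[ARC] and 2·[PUD] are each linear in λ. Evaluating at λ=0 and λ=1:
  2·[ARC] = -2/27·λ + 1/36,   2·[PUD] = 1/6
So [ARC]:[PUD] = (-2/27·λ + 1/36) / (1/6). Setting this equal to -11/126:
  -2/27·λ + 1/36 = -11/126·(1/6)  ⇒  λ = 4/7
Then r = λ/(1−λ) = (4/7)/(3/7) = 4/3. Check: with r = 4/3, C = (1/7, 1/2) and [ARC]:[PUD] = -11/126 as required.

r = 4/3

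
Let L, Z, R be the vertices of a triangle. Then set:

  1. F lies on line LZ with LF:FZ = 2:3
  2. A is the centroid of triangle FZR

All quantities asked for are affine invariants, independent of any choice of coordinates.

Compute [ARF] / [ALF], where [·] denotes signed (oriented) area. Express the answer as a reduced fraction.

[ARF]:[ALF] = 3/2

Set L = (0, 0), Z = (1, 0), R = (0, 1); any affine frame gives the same invariant.
1. F lies on line LZ with LF:FZ = 2:3 ⇒ F = (2/5, 0)
2. A is the centroid of triangle FZR ⇒ A = (7/15, 1/3)
2·[ARF] = 1/5, 2·[ALF] = 2/15
[ARF]:[ALF] = 1/5:2/15 = 3/2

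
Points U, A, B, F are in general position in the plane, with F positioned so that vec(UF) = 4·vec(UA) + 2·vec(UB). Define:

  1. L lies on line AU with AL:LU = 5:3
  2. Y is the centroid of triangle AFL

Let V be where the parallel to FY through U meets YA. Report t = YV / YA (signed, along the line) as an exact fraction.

Choose coordinates U = (0, 0), A = (1, 0), B = (0, 1), F = (4, 2).
1. L lies on line AU with AL:LU = 5:3 ⇒ L = (3/8, 0)
2. Y is the centroid of triangle AFL ⇒ Y = (43/24, 2/3)
through U parallel to FY: direction (-53/24, -4/3); meets YA at V = (53/15, 32/15)
V = Y + t·(A−Y) with t = -11/5

t = -11/5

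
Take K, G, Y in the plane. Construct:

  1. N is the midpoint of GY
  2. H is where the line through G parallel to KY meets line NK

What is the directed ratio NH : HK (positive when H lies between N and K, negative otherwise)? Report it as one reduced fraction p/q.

NH:HK = -1/2

Assign K = (0, 0), G = (1, 0), Y = (0, 1) — the answer is frame-independent, so this choice is without loss of generality.
1. N is the midpoint of GY ⇒ N = (1/2, 1/2)
2. H is where the line through G parallel to KY meets line NK ⇒ H = (1, 1)
H = N + t·(K−N) with t = -1, so NH:HK = t:(1−t) = -1:2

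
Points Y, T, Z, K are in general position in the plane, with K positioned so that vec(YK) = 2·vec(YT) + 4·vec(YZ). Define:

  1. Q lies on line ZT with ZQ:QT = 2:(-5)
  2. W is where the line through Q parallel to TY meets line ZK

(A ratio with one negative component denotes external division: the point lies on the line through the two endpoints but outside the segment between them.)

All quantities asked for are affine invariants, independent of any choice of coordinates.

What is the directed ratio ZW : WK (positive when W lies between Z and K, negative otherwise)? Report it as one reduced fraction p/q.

ZW:WK = 2/7

Work in coordinates with Y = (0, 0), T = (1, 0), Z = (0, 1), K = (2, 4).
1. Q lies on line ZT with ZQ:QT = 2:(-5) ⇒ Q = (-2/3, 5/3)
2. W is where the line through Q parallel to TY meets line ZK ⇒ W = (4/9, 5/3)
W = Z + t·(K−Z) with t = 2/9, so ZW:WK = t:(1−t) = 2/9:7/9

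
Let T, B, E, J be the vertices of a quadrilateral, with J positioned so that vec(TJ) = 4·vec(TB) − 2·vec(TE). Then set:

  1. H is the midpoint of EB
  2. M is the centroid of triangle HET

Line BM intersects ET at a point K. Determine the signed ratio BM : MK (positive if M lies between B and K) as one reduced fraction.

BM:MK = 5

Work in coordinates with T = (0, 0), B = (1, 0), E = (0, 1), J = (4, -2).
1. H is the midpoint of EB ⇒ H = (1/2, 1/2)
2. M is the centroid of triangle HET ⇒ M = (1/6, 1/2)
line BM meets ET at K = (0, 3/5)
M = B + t·(K−B) with t = 5/6, so BM:MK = 5/6:1/6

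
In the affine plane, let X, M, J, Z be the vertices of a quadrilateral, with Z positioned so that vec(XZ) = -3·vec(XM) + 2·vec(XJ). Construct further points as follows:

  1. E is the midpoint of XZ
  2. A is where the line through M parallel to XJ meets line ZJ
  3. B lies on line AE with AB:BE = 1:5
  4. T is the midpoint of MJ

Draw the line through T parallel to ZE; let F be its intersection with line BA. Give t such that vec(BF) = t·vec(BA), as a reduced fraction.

Set X = (0, 0), M = (1, 0), J = (0, 1), Z = (-3, 2); any affine frame gives the same invariant.
1. E is the midpoint of XZ ⇒ E = (-3/2, 1)
2. A is where the line through M parallel to XJ meets line ZJ ⇒ A = (1, 2/3)
3. B lies on line AE with AB:BE = 1:5 ⇒ B = (7/12, 13/18)
4. T is the midpoint of MJ ⇒ T = (1/2, 1/2)
through T parallel to ZE: direction (3/2, -1); meets BA at F = (1/16, 19/24)
F = B + t·(A−B) with t = -5/4

t = -5/4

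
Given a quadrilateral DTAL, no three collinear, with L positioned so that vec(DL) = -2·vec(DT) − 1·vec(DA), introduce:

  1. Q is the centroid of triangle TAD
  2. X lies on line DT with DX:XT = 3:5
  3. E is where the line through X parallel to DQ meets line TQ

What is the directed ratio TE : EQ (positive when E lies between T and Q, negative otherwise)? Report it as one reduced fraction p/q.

TE:EQ = 5/3

Assign D = (0, 0), T = (1, 0), A = (0, 1), L = (-2, -1) — the answer is frame-independent, so this choice is without loss of generality.
1. Q is the centroid of triangle TAD ⇒ Q = (1/3, 1/3)
2. X lies on line DT with DX:XT = 3:5 ⇒ X = (3/8, 0)
3. E is where the line through X parallel to DQ meets line TQ ⇒ E = (7/12, 5/24)
E = T + t·(Q−T) with t = 5/8, so TE:EQ = t:(1−t) = 5/8:3/8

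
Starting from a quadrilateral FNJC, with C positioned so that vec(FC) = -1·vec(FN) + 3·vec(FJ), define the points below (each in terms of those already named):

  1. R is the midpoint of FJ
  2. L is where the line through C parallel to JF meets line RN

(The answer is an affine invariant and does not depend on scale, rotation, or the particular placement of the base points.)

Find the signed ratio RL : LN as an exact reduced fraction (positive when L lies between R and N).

RL:LN = -1/2

Assign F = (0, 0), N = (1, 0), J = (0, 1), C = (-1, 3) — the answer is frame-independent, so this choice is without loss of generality.
1. R is the midpoint of FJ ⇒ R = (0, 1/2)
2. L is where the line through C parallel to JF meets line RN ⇒ L = (-1, 1)
L = R + t·(N−R) with t = -1, so RL:LN = t:(1−t) = -1:2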